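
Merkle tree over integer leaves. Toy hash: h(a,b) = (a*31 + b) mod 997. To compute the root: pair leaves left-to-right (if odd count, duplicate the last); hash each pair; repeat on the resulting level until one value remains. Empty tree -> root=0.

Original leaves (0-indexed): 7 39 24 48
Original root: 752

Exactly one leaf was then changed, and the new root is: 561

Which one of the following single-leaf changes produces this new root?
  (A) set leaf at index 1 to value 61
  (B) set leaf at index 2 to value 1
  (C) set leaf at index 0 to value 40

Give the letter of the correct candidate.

Original leaves: [7, 39, 24, 48]
Target new root: 561
Try each candidate change and compute the resulting root:
Candidate A: set leaf[1] = 61 -> leaves = [7, 61, 24, 48]
  L0: [7, 61, 24, 48]
  L1: h(7,61)=(7*31+61)%997=278 h(24,48)=(24*31+48)%997=792 -> [278, 792]
  L2: h(278,792)=(278*31+792)%997=437 -> [437]
  root = 437 != target 561
Candidate B: set leaf[2] = 1 -> leaves = [7, 39, 1, 48]
  L0: [7, 39, 1, 48]
  L1: h(7,39)=(7*31+39)%997=256 h(1,48)=(1*31+48)%997=79 -> [256, 79]
  L2: h(256,79)=(256*31+79)%997=39 -> [39]
  root = 39 != target 561
Candidate C: set leaf[0] = 40 -> leaves = [40, 39, 24, 48]
  L0: [40, 39, 24, 48]
  L1: h(40,39)=(40*31+39)%997=282 h(24,48)=(24*31+48)%997=792 -> [282, 792]
  L2: h(282,792)=(282*31+792)%997=561 -> [561]
  root = 561 == target 561  ** MATCH **
Candidate C produces the target root.

Answer: C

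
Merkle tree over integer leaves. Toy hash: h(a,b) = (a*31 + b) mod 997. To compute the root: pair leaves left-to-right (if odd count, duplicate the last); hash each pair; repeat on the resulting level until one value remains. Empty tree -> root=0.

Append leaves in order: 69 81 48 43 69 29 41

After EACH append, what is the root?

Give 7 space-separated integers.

Answer: 69 226 566 561 311 28 169

Derivation:
After append 69 (leaves=[69]):
  L0: [69]
  root=69
After append 81 (leaves=[69, 81]):
  L0: [69, 81]
  L1: h(69,81)=(69*31+81)%997=226 -> [226]
  root=226
After append 48 (leaves=[69, 81, 48]):
  L0: [69, 81, 48]
  L1: h(69,81)=(69*31+81)%997=226 h(48,48)=(48*31+48)%997=539 -> [226, 539]
  L2: h(226,539)=(226*31+539)%997=566 -> [566]
  root=566
After append 43 (leaves=[69, 81, 48, 43]):
  L0: [69, 81, 48, 43]
  L1: h(69,81)=(69*31+81)%997=226 h(48,43)=(48*31+43)%997=534 -> [226, 534]
  L2: h(226,534)=(226*31+534)%997=561 -> [561]
  root=561
After append 69 (leaves=[69, 81, 48, 43, 69]):
  L0: [69, 81, 48, 43, 69]
  L1: h(69,81)=(69*31+81)%997=226 h(48,43)=(48*31+43)%997=534 h(69,69)=(69*31+69)%997=214 -> [226, 534, 214]
  L2: h(226,534)=(226*31+534)%997=561 h(214,214)=(214*31+214)%997=866 -> [561, 866]
  L3: h(561,866)=(561*31+866)%997=311 -> [311]
  root=311
After append 29 (leaves=[69, 81, 48, 43, 69, 29]):
  L0: [69, 81, 48, 43, 69, 29]
  L1: h(69,81)=(69*31+81)%997=226 h(48,43)=(48*31+43)%997=534 h(69,29)=(69*31+29)%997=174 -> [226, 534, 174]
  L2: h(226,534)=(226*31+534)%997=561 h(174,174)=(174*31+174)%997=583 -> [561, 583]
  L3: h(561,583)=(561*31+583)%997=28 -> [28]
  root=28
After append 41 (leaves=[69, 81, 48, 43, 69, 29, 41]):
  L0: [69, 81, 48, 43, 69, 29, 41]
  L1: h(69,81)=(69*31+81)%997=226 h(48,43)=(48*31+43)%997=534 h(69,29)=(69*31+29)%997=174 h(41,41)=(41*31+41)%997=315 -> [226, 534, 174, 315]
  L2: h(226,534)=(226*31+534)%997=561 h(174,315)=(174*31+315)%997=724 -> [561, 724]
  L3: h(561,724)=(561*31+724)%997=169 -> [169]
  root=169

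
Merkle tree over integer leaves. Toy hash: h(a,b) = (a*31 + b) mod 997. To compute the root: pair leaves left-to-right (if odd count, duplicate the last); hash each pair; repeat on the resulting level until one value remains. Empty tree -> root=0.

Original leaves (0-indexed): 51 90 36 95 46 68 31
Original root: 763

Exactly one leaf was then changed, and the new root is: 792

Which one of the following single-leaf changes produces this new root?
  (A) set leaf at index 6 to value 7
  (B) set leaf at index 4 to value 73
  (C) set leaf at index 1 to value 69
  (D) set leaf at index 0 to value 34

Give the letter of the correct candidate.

Answer: D

Derivation:
Original leaves: [51, 90, 36, 95, 46, 68, 31]
Target new root: 792
Try each candidate change and compute the resulting root:
Candidate A: set leaf[6] = 7 -> leaves = [51, 90, 36, 95, 46, 68, 7]
  L0: [51, 90, 36, 95, 46, 68, 7]
  L1: h(51,90)=(51*31+90)%997=674 h(36,95)=(36*31+95)%997=214 h(46,68)=(46*31+68)%997=497 h(7,7)=(7*31+7)%997=224 -> [674, 214, 497, 224]
  L2: h(674,214)=(674*31+214)%997=171 h(497,224)=(497*31+224)%997=676 -> [171, 676]
  L3: h(171,676)=(171*31+676)%997=992 -> [992]
  root = 992 != target 792
Candidate B: set leaf[4] = 73 -> leaves = [51, 90, 36, 95, 73, 68, 31]
  L0: [51, 90, 36, 95, 73, 68, 31]
  L1: h(51,90)=(51*31+90)%997=674 h(36,95)=(36*31+95)%997=214 h(73,68)=(73*31+68)%997=337 h(31,31)=(31*31+31)%997=992 -> [674, 214, 337, 992]
  L2: h(674,214)=(674*31+214)%997=171 h(337,992)=(337*31+992)%997=472 -> [171, 472]
  L3: h(171,472)=(171*31+472)%997=788 -> [788]
  root = 788 != target 792
Candidate C: set leaf[1] = 69 -> leaves = [51, 69, 36, 95, 46, 68, 31]
  L0: [51, 69, 36, 95, 46, 68, 31]
  L1: h(51,69)=(51*31+69)%997=653 h(36,95)=(36*31+95)%997=214 h(46,68)=(46*31+68)%997=497 h(31,31)=(31*31+31)%997=992 -> [653, 214, 497, 992]
  L2: h(653,214)=(653*31+214)%997=517 h(497,992)=(497*31+992)%997=447 -> [517, 447]
  L3: h(517,447)=(517*31+447)%997=522 -> [522]
  root = 522 != target 792
Candidate D: set leaf[0] = 34 -> leaves = [34, 90, 36, 95, 46, 68, 31]
  L0: [34, 90, 36, 95, 46, 68, 31]
  L1: h(34,90)=(34*31+90)%997=147 h(36,95)=(36*31+95)%997=214 h(46,68)=(46*31+68)%997=497 h(31,31)=(31*31+31)%997=992 -> [147, 214, 497, 992]
  L2: h(147,214)=(147*31+214)%997=783 h(497,992)=(497*31+992)%997=447 -> [783, 447]
  L3: h(783,447)=(783*31+447)%997=792 -> [792]
  root = 792 == target 792  ** MATCH **
Candidate D produces the target root.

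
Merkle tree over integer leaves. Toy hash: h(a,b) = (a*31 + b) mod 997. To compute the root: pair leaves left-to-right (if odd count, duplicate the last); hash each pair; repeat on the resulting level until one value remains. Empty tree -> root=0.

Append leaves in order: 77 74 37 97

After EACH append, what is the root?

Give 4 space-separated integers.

Answer: 77 467 706 766

Derivation:
After append 77 (leaves=[77]):
  L0: [77]
  root=77
After append 74 (leaves=[77, 74]):
  L0: [77, 74]
  L1: h(77,74)=(77*31+74)%997=467 -> [467]
  root=467
After append 37 (leaves=[77, 74, 37]):
  L0: [77, 74, 37]
  L1: h(77,74)=(77*31+74)%997=467 h(37,37)=(37*31+37)%997=187 -> [467, 187]
  L2: h(467,187)=(467*31+187)%997=706 -> [706]
  root=706
After append 97 (leaves=[77, 74, 37, 97]):
  L0: [77, 74, 37, 97]
  L1: h(77,74)=(77*31+74)%997=467 h(37,97)=(37*31+97)%997=247 -> [467, 247]
  L2: h(467,247)=(467*31+247)%997=766 -> [766]
  root=766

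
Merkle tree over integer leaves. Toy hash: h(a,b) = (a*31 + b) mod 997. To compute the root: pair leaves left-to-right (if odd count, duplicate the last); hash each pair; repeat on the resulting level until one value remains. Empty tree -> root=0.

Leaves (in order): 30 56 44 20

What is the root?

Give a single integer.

Answer: 46

Derivation:
L0: [30, 56, 44, 20]
L1: h(30,56)=(30*31+56)%997=986 h(44,20)=(44*31+20)%997=387 -> [986, 387]
L2: h(986,387)=(986*31+387)%997=46 -> [46]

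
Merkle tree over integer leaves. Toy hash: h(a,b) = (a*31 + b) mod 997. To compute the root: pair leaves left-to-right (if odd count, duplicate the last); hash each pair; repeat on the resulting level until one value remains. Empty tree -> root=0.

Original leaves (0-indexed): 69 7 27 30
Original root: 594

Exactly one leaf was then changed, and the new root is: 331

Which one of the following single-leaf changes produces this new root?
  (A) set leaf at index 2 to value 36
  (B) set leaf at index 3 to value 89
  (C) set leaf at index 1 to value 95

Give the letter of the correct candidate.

Answer: C

Derivation:
Original leaves: [69, 7, 27, 30]
Target new root: 331
Try each candidate change and compute the resulting root:
Candidate A: set leaf[2] = 36 -> leaves = [69, 7, 36, 30]
  L0: [69, 7, 36, 30]
  L1: h(69,7)=(69*31+7)%997=152 h(36,30)=(36*31+30)%997=149 -> [152, 149]
  L2: h(152,149)=(152*31+149)%997=873 -> [873]
  root = 873 != target 331
Candidate B: set leaf[3] = 89 -> leaves = [69, 7, 27, 89]
  L0: [69, 7, 27, 89]
  L1: h(69,7)=(69*31+7)%997=152 h(27,89)=(27*31+89)%997=926 -> [152, 926]
  L2: h(152,926)=(152*31+926)%997=653 -> [653]
  root = 653 != target 331
Candidate C: set leaf[1] = 95 -> leaves = [69, 95, 27, 30]
  L0: [69, 95, 27, 30]
  L1: h(69,95)=(69*31+95)%997=240 h(27,30)=(27*31+30)%997=867 -> [240, 867]
  L2: h(240,867)=(240*31+867)%997=331 -> [331]
  root = 331 == target 331  ** MATCH **
Candidate C produces the target root.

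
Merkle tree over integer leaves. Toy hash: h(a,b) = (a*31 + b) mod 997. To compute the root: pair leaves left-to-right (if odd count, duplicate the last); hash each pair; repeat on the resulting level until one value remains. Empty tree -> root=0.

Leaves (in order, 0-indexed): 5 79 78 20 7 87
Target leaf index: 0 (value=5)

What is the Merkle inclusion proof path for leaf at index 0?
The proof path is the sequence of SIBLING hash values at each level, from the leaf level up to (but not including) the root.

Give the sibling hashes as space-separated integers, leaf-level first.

Answer: 79 444 755

Derivation:
L0 (leaves): [5, 79, 78, 20, 7, 87], target index=0
L1: h(5,79)=(5*31+79)%997=234 [pair 0] h(78,20)=(78*31+20)%997=444 [pair 1] h(7,87)=(7*31+87)%997=304 [pair 2] -> [234, 444, 304]
  Sibling for proof at L0: 79
L2: h(234,444)=(234*31+444)%997=719 [pair 0] h(304,304)=(304*31+304)%997=755 [pair 1] -> [719, 755]
  Sibling for proof at L1: 444
L3: h(719,755)=(719*31+755)%997=113 [pair 0] -> [113]
  Sibling for proof at L2: 755
Root: 113
Proof path (sibling hashes from leaf to root): [79, 444, 755]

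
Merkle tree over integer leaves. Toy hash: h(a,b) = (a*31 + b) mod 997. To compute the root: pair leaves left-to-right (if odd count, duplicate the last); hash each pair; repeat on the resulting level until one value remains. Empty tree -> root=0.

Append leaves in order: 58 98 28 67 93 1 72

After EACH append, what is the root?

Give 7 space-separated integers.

After append 58 (leaves=[58]):
  L0: [58]
  root=58
After append 98 (leaves=[58, 98]):
  L0: [58, 98]
  L1: h(58,98)=(58*31+98)%997=899 -> [899]
  root=899
After append 28 (leaves=[58, 98, 28]):
  L0: [58, 98, 28]
  L1: h(58,98)=(58*31+98)%997=899 h(28,28)=(28*31+28)%997=896 -> [899, 896]
  L2: h(899,896)=(899*31+896)%997=849 -> [849]
  root=849
After append 67 (leaves=[58, 98, 28, 67]):
  L0: [58, 98, 28, 67]
  L1: h(58,98)=(58*31+98)%997=899 h(28,67)=(28*31+67)%997=935 -> [899, 935]
  L2: h(899,935)=(899*31+935)%997=888 -> [888]
  root=888
After append 93 (leaves=[58, 98, 28, 67, 93]):
  L0: [58, 98, 28, 67, 93]
  L1: h(58,98)=(58*31+98)%997=899 h(28,67)=(28*31+67)%997=935 h(93,93)=(93*31+93)%997=982 -> [899, 935, 982]
  L2: h(899,935)=(899*31+935)%997=888 h(982,982)=(982*31+982)%997=517 -> [888, 517]
  L3: h(888,517)=(888*31+517)%997=129 -> [129]
  root=129
After append 1 (leaves=[58, 98, 28, 67, 93, 1]):
  L0: [58, 98, 28, 67, 93, 1]
  L1: h(58,98)=(58*31+98)%997=899 h(28,67)=(28*31+67)%997=935 h(93,1)=(93*31+1)%997=890 -> [899, 935, 890]
  L2: h(899,935)=(899*31+935)%997=888 h(890,890)=(890*31+890)%997=564 -> [888, 564]
  L3: h(888,564)=(888*31+564)%997=176 -> [176]
  root=176
After append 72 (leaves=[58, 98, 28, 67, 93, 1, 72]):
  L0: [58, 98, 28, 67, 93, 1, 72]
  L1: h(58,98)=(58*31+98)%997=899 h(28,67)=(28*31+67)%997=935 h(93,1)=(93*31+1)%997=890 h(72,72)=(72*31+72)%997=310 -> [899, 935, 890, 310]
  L2: h(899,935)=(899*31+935)%997=888 h(890,310)=(890*31+310)%997=981 -> [888, 981]
  L3: h(888,981)=(888*31+981)%997=593 -> [593]
  root=593

Answer: 58 899 849 888 129 176 593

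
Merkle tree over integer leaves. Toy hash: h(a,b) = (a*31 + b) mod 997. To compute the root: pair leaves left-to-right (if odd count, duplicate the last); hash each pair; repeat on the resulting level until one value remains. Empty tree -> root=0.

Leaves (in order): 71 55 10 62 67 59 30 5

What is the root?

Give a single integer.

Answer: 458

Derivation:
L0: [71, 55, 10, 62, 67, 59, 30, 5]
L1: h(71,55)=(71*31+55)%997=262 h(10,62)=(10*31+62)%997=372 h(67,59)=(67*31+59)%997=142 h(30,5)=(30*31+5)%997=935 -> [262, 372, 142, 935]
L2: h(262,372)=(262*31+372)%997=518 h(142,935)=(142*31+935)%997=352 -> [518, 352]
L3: h(518,352)=(518*31+352)%997=458 -> [458]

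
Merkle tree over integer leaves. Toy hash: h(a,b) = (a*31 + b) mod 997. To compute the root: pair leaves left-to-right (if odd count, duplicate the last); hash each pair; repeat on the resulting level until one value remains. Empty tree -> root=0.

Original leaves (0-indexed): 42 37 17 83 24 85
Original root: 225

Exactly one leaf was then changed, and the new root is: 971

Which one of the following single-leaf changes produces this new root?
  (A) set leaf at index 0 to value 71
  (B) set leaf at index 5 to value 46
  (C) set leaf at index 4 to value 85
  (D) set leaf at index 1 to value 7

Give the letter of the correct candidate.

Answer: B

Derivation:
Original leaves: [42, 37, 17, 83, 24, 85]
Target new root: 971
Try each candidate change and compute the resulting root:
Candidate A: set leaf[0] = 71 -> leaves = [71, 37, 17, 83, 24, 85]
  L0: [71, 37, 17, 83, 24, 85]
  L1: h(71,37)=(71*31+37)%997=244 h(17,83)=(17*31+83)%997=610 h(24,85)=(24*31+85)%997=829 -> [244, 610, 829]
  L2: h(244,610)=(244*31+610)%997=198 h(829,829)=(829*31+829)%997=606 -> [198, 606]
  L3: h(198,606)=(198*31+606)%997=762 -> [762]
  root = 762 != target 971
Candidate B: set leaf[5] = 46 -> leaves = [42, 37, 17, 83, 24, 46]
  L0: [42, 37, 17, 83, 24, 46]
  L1: h(42,37)=(42*31+37)%997=342 h(17,83)=(17*31+83)%997=610 h(24,46)=(24*31+46)%997=790 -> [342, 610, 790]
  L2: h(342,610)=(342*31+610)%997=245 h(790,790)=(790*31+790)%997=355 -> [245, 355]
  L3: h(245,355)=(245*31+355)%997=971 -> [971]
  root = 971 == target 971  ** MATCH **
Candidate C: set leaf[4] = 85 -> leaves = [42, 37, 17, 83, 85, 85]
  L0: [42, 37, 17, 83, 85, 85]
  L1: h(42,37)=(42*31+37)%997=342 h(17,83)=(17*31+83)%997=610 h(85,85)=(85*31+85)%997=726 -> [342, 610, 726]
  L2: h(342,610)=(342*31+610)%997=245 h(726,726)=(726*31+726)%997=301 -> [245, 301]
  L3: h(245,301)=(245*31+301)%997=917 -> [917]
  root = 917 != target 971
Candidate D: set leaf[1] = 7 -> leaves = [42, 7, 17, 83, 24, 85]
  L0: [42, 7, 17, 83, 24, 85]
  L1: h(42,7)=(42*31+7)%997=312 h(17,83)=(17*31+83)%997=610 h(24,85)=(24*31+85)%997=829 -> [312, 610, 829]
  L2: h(312,610)=(312*31+610)%997=312 h(829,829)=(829*31+829)%997=606 -> [312, 606]
  L3: h(312,606)=(312*31+606)%997=308 -> [308]
  root = 308 != target 971
Candidate B produces the target root.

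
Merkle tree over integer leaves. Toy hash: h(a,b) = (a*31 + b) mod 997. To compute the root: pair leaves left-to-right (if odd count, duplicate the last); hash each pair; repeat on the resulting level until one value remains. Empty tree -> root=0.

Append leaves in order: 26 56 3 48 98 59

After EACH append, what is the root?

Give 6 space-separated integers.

Answer: 26 862 896 941 910 659

Derivation:
After append 26 (leaves=[26]):
  L0: [26]
  root=26
After append 56 (leaves=[26, 56]):
  L0: [26, 56]
  L1: h(26,56)=(26*31+56)%997=862 -> [862]
  root=862
After append 3 (leaves=[26, 56, 3]):
  L0: [26, 56, 3]
  L1: h(26,56)=(26*31+56)%997=862 h(3,3)=(3*31+3)%997=96 -> [862, 96]
  L2: h(862,96)=(862*31+96)%997=896 -> [896]
  root=896
After append 48 (leaves=[26, 56, 3, 48]):
  L0: [26, 56, 3, 48]
  L1: h(26,56)=(26*31+56)%997=862 h(3,48)=(3*31+48)%997=141 -> [862, 141]
  L2: h(862,141)=(862*31+141)%997=941 -> [941]
  root=941
After append 98 (leaves=[26, 56, 3, 48, 98]):
  L0: [26, 56, 3, 48, 98]
  L1: h(26,56)=(26*31+56)%997=862 h(3,48)=(3*31+48)%997=141 h(98,98)=(98*31+98)%997=145 -> [862, 141, 145]
  L2: h(862,141)=(862*31+141)%997=941 h(145,145)=(145*31+145)%997=652 -> [941, 652]
  L3: h(941,652)=(941*31+652)%997=910 -> [910]
  root=910
After append 59 (leaves=[26, 56, 3, 48, 98, 59]):
  L0: [26, 56, 3, 48, 98, 59]
  L1: h(26,56)=(26*31+56)%997=862 h(3,48)=(3*31+48)%997=141 h(98,59)=(98*31+59)%997=106 -> [862, 141, 106]
  L2: h(862,141)=(862*31+141)%997=941 h(106,106)=(106*31+106)%997=401 -> [941, 401]
  L3: h(941,401)=(941*31+401)%997=659 -> [659]
  root=659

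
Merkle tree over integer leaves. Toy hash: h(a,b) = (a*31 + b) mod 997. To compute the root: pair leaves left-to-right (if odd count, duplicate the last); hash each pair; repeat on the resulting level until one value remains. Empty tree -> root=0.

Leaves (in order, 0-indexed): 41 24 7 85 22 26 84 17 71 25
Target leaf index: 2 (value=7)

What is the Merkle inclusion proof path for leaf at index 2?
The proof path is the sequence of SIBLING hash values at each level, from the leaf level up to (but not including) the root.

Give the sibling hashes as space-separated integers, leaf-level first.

L0 (leaves): [41, 24, 7, 85, 22, 26, 84, 17, 71, 25], target index=2
L1: h(41,24)=(41*31+24)%997=298 [pair 0] h(7,85)=(7*31+85)%997=302 [pair 1] h(22,26)=(22*31+26)%997=708 [pair 2] h(84,17)=(84*31+17)%997=627 [pair 3] h(71,25)=(71*31+25)%997=232 [pair 4] -> [298, 302, 708, 627, 232]
  Sibling for proof at L0: 85
L2: h(298,302)=(298*31+302)%997=567 [pair 0] h(708,627)=(708*31+627)%997=641 [pair 1] h(232,232)=(232*31+232)%997=445 [pair 2] -> [567, 641, 445]
  Sibling for proof at L1: 298
L3: h(567,641)=(567*31+641)%997=272 [pair 0] h(445,445)=(445*31+445)%997=282 [pair 1] -> [272, 282]
  Sibling for proof at L2: 641
L4: h(272,282)=(272*31+282)%997=738 [pair 0] -> [738]
  Sibling for proof at L3: 282
Root: 738
Proof path (sibling hashes from leaf to root): [85, 298, 641, 282]

Answer: 85 298 641 282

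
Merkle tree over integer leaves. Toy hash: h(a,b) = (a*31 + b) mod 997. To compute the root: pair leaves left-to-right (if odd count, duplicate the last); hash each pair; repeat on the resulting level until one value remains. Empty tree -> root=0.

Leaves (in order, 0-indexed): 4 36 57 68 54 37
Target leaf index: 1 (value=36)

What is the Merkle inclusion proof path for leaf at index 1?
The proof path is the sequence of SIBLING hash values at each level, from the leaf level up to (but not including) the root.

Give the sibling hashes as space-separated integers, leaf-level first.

Answer: 4 838 914

Derivation:
L0 (leaves): [4, 36, 57, 68, 54, 37], target index=1
L1: h(4,36)=(4*31+36)%997=160 [pair 0] h(57,68)=(57*31+68)%997=838 [pair 1] h(54,37)=(54*31+37)%997=714 [pair 2] -> [160, 838, 714]
  Sibling for proof at L0: 4
L2: h(160,838)=(160*31+838)%997=813 [pair 0] h(714,714)=(714*31+714)%997=914 [pair 1] -> [813, 914]
  Sibling for proof at L1: 838
L3: h(813,914)=(813*31+914)%997=195 [pair 0] -> [195]
  Sibling for proof at L2: 914
Root: 195
Proof path (sibling hashes from leaf to root): [4, 838, 914]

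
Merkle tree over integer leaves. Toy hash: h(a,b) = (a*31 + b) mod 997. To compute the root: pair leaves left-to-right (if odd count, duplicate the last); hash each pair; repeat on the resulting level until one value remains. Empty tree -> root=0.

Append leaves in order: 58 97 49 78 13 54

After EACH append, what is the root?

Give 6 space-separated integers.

After append 58 (leaves=[58]):
  L0: [58]
  root=58
After append 97 (leaves=[58, 97]):
  L0: [58, 97]
  L1: h(58,97)=(58*31+97)%997=898 -> [898]
  root=898
After append 49 (leaves=[58, 97, 49]):
  L0: [58, 97, 49]
  L1: h(58,97)=(58*31+97)%997=898 h(49,49)=(49*31+49)%997=571 -> [898, 571]
  L2: h(898,571)=(898*31+571)%997=493 -> [493]
  root=493
After append 78 (leaves=[58, 97, 49, 78]):
  L0: [58, 97, 49, 78]
  L1: h(58,97)=(58*31+97)%997=898 h(49,78)=(49*31+78)%997=600 -> [898, 600]
  L2: h(898,600)=(898*31+600)%997=522 -> [522]
  root=522
After append 13 (leaves=[58, 97, 49, 78, 13]):
  L0: [58, 97, 49, 78, 13]
  L1: h(58,97)=(58*31+97)%997=898 h(49,78)=(49*31+78)%997=600 h(13,13)=(13*31+13)%997=416 -> [898, 600, 416]
  L2: h(898,600)=(898*31+600)%997=522 h(416,416)=(416*31+416)%997=351 -> [522, 351]
  L3: h(522,351)=(522*31+351)%997=581 -> [581]
  root=581
After append 54 (leaves=[58, 97, 49, 78, 13, 54]):
  L0: [58, 97, 49, 78, 13, 54]
  L1: h(58,97)=(58*31+97)%997=898 h(49,78)=(49*31+78)%997=600 h(13,54)=(13*31+54)%997=457 -> [898, 600, 457]
  L2: h(898,600)=(898*31+600)%997=522 h(457,457)=(457*31+457)%997=666 -> [522, 666]
  L3: h(522,666)=(522*31+666)%997=896 -> [896]
  root=896

Answer: 58 898 493 522 581 896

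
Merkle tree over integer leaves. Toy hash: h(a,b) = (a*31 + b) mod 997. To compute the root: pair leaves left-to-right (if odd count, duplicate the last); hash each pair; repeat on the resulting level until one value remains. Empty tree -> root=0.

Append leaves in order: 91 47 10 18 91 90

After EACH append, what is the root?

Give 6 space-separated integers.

Answer: 91 874 495 503 104 72

Derivation:
After append 91 (leaves=[91]):
  L0: [91]
  root=91
After append 47 (leaves=[91, 47]):
  L0: [91, 47]
  L1: h(91,47)=(91*31+47)%997=874 -> [874]
  root=874
After append 10 (leaves=[91, 47, 10]):
  L0: [91, 47, 10]
  L1: h(91,47)=(91*31+47)%997=874 h(10,10)=(10*31+10)%997=320 -> [874, 320]
  L2: h(874,320)=(874*31+320)%997=495 -> [495]
  root=495
After append 18 (leaves=[91, 47, 10, 18]):
  L0: [91, 47, 10, 18]
  L1: h(91,47)=(91*31+47)%997=874 h(10,18)=(10*31+18)%997=328 -> [874, 328]
  L2: h(874,328)=(874*31+328)%997=503 -> [503]
  root=503
After append 91 (leaves=[91, 47, 10, 18, 91]):
  L0: [91, 47, 10, 18, 91]
  L1: h(91,47)=(91*31+47)%997=874 h(10,18)=(10*31+18)%997=328 h(91,91)=(91*31+91)%997=918 -> [874, 328, 918]
  L2: h(874,328)=(874*31+328)%997=503 h(918,918)=(918*31+918)%997=463 -> [503, 463]
  L3: h(503,463)=(503*31+463)%997=104 -> [104]
  root=104
After append 90 (leaves=[91, 47, 10, 18, 91, 90]):
  L0: [91, 47, 10, 18, 91, 90]
  L1: h(91,47)=(91*31+47)%997=874 h(10,18)=(10*31+18)%997=328 h(91,90)=(91*31+90)%997=917 -> [874, 328, 917]
  L2: h(874,328)=(874*31+328)%997=503 h(917,917)=(917*31+917)%997=431 -> [503, 431]
  L3: h(503,431)=(503*31+431)%997=72 -> [72]
  root=72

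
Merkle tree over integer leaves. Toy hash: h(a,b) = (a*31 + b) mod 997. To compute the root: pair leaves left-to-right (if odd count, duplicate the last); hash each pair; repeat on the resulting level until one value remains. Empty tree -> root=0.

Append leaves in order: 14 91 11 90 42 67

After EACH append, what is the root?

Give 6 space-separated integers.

After append 14 (leaves=[14]):
  L0: [14]
  root=14
After append 91 (leaves=[14, 91]):
  L0: [14, 91]
  L1: h(14,91)=(14*31+91)%997=525 -> [525]
  root=525
After append 11 (leaves=[14, 91, 11]):
  L0: [14, 91, 11]
  L1: h(14,91)=(14*31+91)%997=525 h(11,11)=(11*31+11)%997=352 -> [525, 352]
  L2: h(525,352)=(525*31+352)%997=675 -> [675]
  root=675
After append 90 (leaves=[14, 91, 11, 90]):
  L0: [14, 91, 11, 90]
  L1: h(14,91)=(14*31+91)%997=525 h(11,90)=(11*31+90)%997=431 -> [525, 431]
  L2: h(525,431)=(525*31+431)%997=754 -> [754]
  root=754
After append 42 (leaves=[14, 91, 11, 90, 42]):
  L0: [14, 91, 11, 90, 42]
  L1: h(14,91)=(14*31+91)%997=525 h(11,90)=(11*31+90)%997=431 h(42,42)=(42*31+42)%997=347 -> [525, 431, 347]
  L2: h(525,431)=(525*31+431)%997=754 h(347,347)=(347*31+347)%997=137 -> [754, 137]
  L3: h(754,137)=(754*31+137)%997=580 -> [580]
  root=580
After append 67 (leaves=[14, 91, 11, 90, 42, 67]):
  L0: [14, 91, 11, 90, 42, 67]
  L1: h(14,91)=(14*31+91)%997=525 h(11,90)=(11*31+90)%997=431 h(42,67)=(42*31+67)%997=372 -> [525, 431, 372]
  L2: h(525,431)=(525*31+431)%997=754 h(372,372)=(372*31+372)%997=937 -> [754, 937]
  L3: h(754,937)=(754*31+937)%997=383 -> [383]
  root=383

Answer: 14 525 675 754 580 383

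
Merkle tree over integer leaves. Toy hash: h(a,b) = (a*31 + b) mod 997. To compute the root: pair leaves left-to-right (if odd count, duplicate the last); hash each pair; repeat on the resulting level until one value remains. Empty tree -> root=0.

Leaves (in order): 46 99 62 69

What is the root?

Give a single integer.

L0: [46, 99, 62, 69]
L1: h(46,99)=(46*31+99)%997=528 h(62,69)=(62*31+69)%997=994 -> [528, 994]
L2: h(528,994)=(528*31+994)%997=413 -> [413]

Answer: 413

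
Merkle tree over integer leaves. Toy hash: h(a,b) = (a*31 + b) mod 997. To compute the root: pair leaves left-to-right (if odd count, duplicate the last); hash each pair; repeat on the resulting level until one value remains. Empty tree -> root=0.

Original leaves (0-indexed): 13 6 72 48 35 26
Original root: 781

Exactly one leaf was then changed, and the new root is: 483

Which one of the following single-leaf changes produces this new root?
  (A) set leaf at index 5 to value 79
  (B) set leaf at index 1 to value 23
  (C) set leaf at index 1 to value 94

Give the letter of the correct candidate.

Answer: A

Derivation:
Original leaves: [13, 6, 72, 48, 35, 26]
Target new root: 483
Try each candidate change and compute the resulting root:
Candidate A: set leaf[5] = 79 -> leaves = [13, 6, 72, 48, 35, 79]
  L0: [13, 6, 72, 48, 35, 79]
  L1: h(13,6)=(13*31+6)%997=409 h(72,48)=(72*31+48)%997=286 h(35,79)=(35*31+79)%997=167 -> [409, 286, 167]
  L2: h(409,286)=(409*31+286)%997=4 h(167,167)=(167*31+167)%997=359 -> [4, 359]
  L3: h(4,359)=(4*31+359)%997=483 -> [483]
  root = 483 == target 483  ** MATCH **
Candidate B: set leaf[1] = 23 -> leaves = [13, 23, 72, 48, 35, 26]
  L0: [13, 23, 72, 48, 35, 26]
  L1: h(13,23)=(13*31+23)%997=426 h(72,48)=(72*31+48)%997=286 h(35,26)=(35*31+26)%997=114 -> [426, 286, 114]
  L2: h(426,286)=(426*31+286)%997=531 h(114,114)=(114*31+114)%997=657 -> [531, 657]
  L3: h(531,657)=(531*31+657)%997=169 -> [169]
  root = 169 != target 483
Candidate C: set leaf[1] = 94 -> leaves = [13, 94, 72, 48, 35, 26]
  L0: [13, 94, 72, 48, 35, 26]
  L1: h(13,94)=(13*31+94)%997=497 h(72,48)=(72*31+48)%997=286 h(35,26)=(35*31+26)%997=114 -> [497, 286, 114]
  L2: h(497,286)=(497*31+286)%997=738 h(114,114)=(114*31+114)%997=657 -> [738, 657]
  L3: h(738,657)=(738*31+657)%997=604 -> [604]
  root = 604 != target 483
Candidate A produces the target root.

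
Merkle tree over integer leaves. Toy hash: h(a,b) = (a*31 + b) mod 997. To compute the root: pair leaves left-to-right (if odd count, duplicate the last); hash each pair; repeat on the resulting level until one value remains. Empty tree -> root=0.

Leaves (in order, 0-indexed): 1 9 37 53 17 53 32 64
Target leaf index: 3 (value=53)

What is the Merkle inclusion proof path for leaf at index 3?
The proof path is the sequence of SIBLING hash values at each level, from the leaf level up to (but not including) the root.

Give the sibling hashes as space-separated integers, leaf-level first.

Answer: 37 40 93

Derivation:
L0 (leaves): [1, 9, 37, 53, 17, 53, 32, 64], target index=3
L1: h(1,9)=(1*31+9)%997=40 [pair 0] h(37,53)=(37*31+53)%997=203 [pair 1] h(17,53)=(17*31+53)%997=580 [pair 2] h(32,64)=(32*31+64)%997=59 [pair 3] -> [40, 203, 580, 59]
  Sibling for proof at L0: 37
L2: h(40,203)=(40*31+203)%997=446 [pair 0] h(580,59)=(580*31+59)%997=93 [pair 1] -> [446, 93]
  Sibling for proof at L1: 40
L3: h(446,93)=(446*31+93)%997=958 [pair 0] -> [958]
  Sibling for proof at L2: 93
Root: 958
Proof path (sibling hashes from leaf to root): [37, 40, 93]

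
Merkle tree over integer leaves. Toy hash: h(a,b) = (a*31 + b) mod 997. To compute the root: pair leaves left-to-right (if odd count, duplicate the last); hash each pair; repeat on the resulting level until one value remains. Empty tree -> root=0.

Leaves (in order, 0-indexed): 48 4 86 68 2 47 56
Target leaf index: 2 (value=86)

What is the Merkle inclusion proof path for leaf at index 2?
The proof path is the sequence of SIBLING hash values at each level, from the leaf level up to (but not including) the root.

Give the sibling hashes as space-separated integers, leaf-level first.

L0 (leaves): [48, 4, 86, 68, 2, 47, 56], target index=2
L1: h(48,4)=(48*31+4)%997=495 [pair 0] h(86,68)=(86*31+68)%997=740 [pair 1] h(2,47)=(2*31+47)%997=109 [pair 2] h(56,56)=(56*31+56)%997=795 [pair 3] -> [495, 740, 109, 795]
  Sibling for proof at L0: 68
L2: h(495,740)=(495*31+740)%997=133 [pair 0] h(109,795)=(109*31+795)%997=186 [pair 1] -> [133, 186]
  Sibling for proof at L1: 495
L3: h(133,186)=(133*31+186)%997=321 [pair 0] -> [321]
  Sibling for proof at L2: 186
Root: 321
Proof path (sibling hashes from leaf to root): [68, 495, 186]

Answer: 68 495 186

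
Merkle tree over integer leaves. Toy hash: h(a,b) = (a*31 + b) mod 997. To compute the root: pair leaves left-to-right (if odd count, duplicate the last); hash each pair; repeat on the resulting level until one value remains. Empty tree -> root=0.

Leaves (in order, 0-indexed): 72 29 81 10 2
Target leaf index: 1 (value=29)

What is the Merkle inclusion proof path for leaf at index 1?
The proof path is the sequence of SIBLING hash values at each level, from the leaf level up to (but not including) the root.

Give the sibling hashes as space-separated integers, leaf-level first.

L0 (leaves): [72, 29, 81, 10, 2], target index=1
L1: h(72,29)=(72*31+29)%997=267 [pair 0] h(81,10)=(81*31+10)%997=527 [pair 1] h(2,2)=(2*31+2)%997=64 [pair 2] -> [267, 527, 64]
  Sibling for proof at L0: 72
L2: h(267,527)=(267*31+527)%997=828 [pair 0] h(64,64)=(64*31+64)%997=54 [pair 1] -> [828, 54]
  Sibling for proof at L1: 527
L3: h(828,54)=(828*31+54)%997=797 [pair 0] -> [797]
  Sibling for proof at L2: 54
Root: 797
Proof path (sibling hashes from leaf to root): [72, 527, 54]

Answer: 72 527 54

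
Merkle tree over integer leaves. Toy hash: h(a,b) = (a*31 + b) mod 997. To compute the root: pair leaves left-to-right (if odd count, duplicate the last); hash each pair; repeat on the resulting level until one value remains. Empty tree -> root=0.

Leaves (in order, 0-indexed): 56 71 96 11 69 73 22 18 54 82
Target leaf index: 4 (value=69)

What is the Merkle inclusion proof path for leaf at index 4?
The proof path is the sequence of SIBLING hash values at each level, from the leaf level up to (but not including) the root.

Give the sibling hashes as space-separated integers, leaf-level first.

L0 (leaves): [56, 71, 96, 11, 69, 73, 22, 18, 54, 82], target index=4
L1: h(56,71)=(56*31+71)%997=810 [pair 0] h(96,11)=(96*31+11)%997=993 [pair 1] h(69,73)=(69*31+73)%997=218 [pair 2] h(22,18)=(22*31+18)%997=700 [pair 3] h(54,82)=(54*31+82)%997=759 [pair 4] -> [810, 993, 218, 700, 759]
  Sibling for proof at L0: 73
L2: h(810,993)=(810*31+993)%997=181 [pair 0] h(218,700)=(218*31+700)%997=479 [pair 1] h(759,759)=(759*31+759)%997=360 [pair 2] -> [181, 479, 360]
  Sibling for proof at L1: 700
L3: h(181,479)=(181*31+479)%997=108 [pair 0] h(360,360)=(360*31+360)%997=553 [pair 1] -> [108, 553]
  Sibling for proof at L2: 181
L4: h(108,553)=(108*31+553)%997=910 [pair 0] -> [910]
  Sibling for proof at L3: 553
Root: 910
Proof path (sibling hashes from leaf to root): [73, 700, 181, 553]

Answer: 73 700 181 553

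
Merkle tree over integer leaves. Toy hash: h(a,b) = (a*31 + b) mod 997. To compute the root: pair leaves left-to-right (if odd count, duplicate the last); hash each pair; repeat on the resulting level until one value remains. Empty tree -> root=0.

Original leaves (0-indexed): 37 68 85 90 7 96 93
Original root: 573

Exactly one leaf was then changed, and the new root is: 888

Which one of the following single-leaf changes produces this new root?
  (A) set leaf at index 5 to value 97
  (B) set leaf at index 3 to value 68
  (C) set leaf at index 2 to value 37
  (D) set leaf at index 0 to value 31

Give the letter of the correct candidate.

Original leaves: [37, 68, 85, 90, 7, 96, 93]
Target new root: 888
Try each candidate change and compute the resulting root:
Candidate A: set leaf[5] = 97 -> leaves = [37, 68, 85, 90, 7, 97, 93]
  L0: [37, 68, 85, 90, 7, 97, 93]
  L1: h(37,68)=(37*31+68)%997=218 h(85,90)=(85*31+90)%997=731 h(7,97)=(7*31+97)%997=314 h(93,93)=(93*31+93)%997=982 -> [218, 731, 314, 982]
  L2: h(218,731)=(218*31+731)%997=510 h(314,982)=(314*31+982)%997=746 -> [510, 746]
  L3: h(510,746)=(510*31+746)%997=604 -> [604]
  root = 604 != target 888
Candidate B: set leaf[3] = 68 -> leaves = [37, 68, 85, 68, 7, 96, 93]
  L0: [37, 68, 85, 68, 7, 96, 93]
  L1: h(37,68)=(37*31+68)%997=218 h(85,68)=(85*31+68)%997=709 h(7,96)=(7*31+96)%997=313 h(93,93)=(93*31+93)%997=982 -> [218, 709, 313, 982]
  L2: h(218,709)=(218*31+709)%997=488 h(313,982)=(313*31+982)%997=715 -> [488, 715]
  L3: h(488,715)=(488*31+715)%997=888 -> [888]
  root = 888 == target 888  ** MATCH **
Candidate C: set leaf[2] = 37 -> leaves = [37, 68, 37, 90, 7, 96, 93]
  L0: [37, 68, 37, 90, 7, 96, 93]
  L1: h(37,68)=(37*31+68)%997=218 h(37,90)=(37*31+90)%997=240 h(7,96)=(7*31+96)%997=313 h(93,93)=(93*31+93)%997=982 -> [218, 240, 313, 982]
  L2: h(218,240)=(218*31+240)%997=19 h(313,982)=(313*31+982)%997=715 -> [19, 715]
  L3: h(19,715)=(19*31+715)%997=307 -> [307]
  root = 307 != target 888
Candidate D: set leaf[0] = 31 -> leaves = [31, 68, 85, 90, 7, 96, 93]
  L0: [31, 68, 85, 90, 7, 96, 93]
  L1: h(31,68)=(31*31+68)%997=32 h(85,90)=(85*31+90)%997=731 h(7,96)=(7*31+96)%997=313 h(93,93)=(93*31+93)%997=982 -> [32, 731, 313, 982]
  L2: h(32,731)=(32*31+731)%997=726 h(313,982)=(313*31+982)%997=715 -> [726, 715]
  L3: h(726,715)=(726*31+715)%997=290 -> [290]
  root = 290 != target 888
Candidate B produces the target root.

Answer: B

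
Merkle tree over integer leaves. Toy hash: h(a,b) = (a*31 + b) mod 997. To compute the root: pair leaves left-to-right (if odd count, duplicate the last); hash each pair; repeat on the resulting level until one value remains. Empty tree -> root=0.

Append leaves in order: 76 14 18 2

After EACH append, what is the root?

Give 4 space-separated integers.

After append 76 (leaves=[76]):
  L0: [76]
  root=76
After append 14 (leaves=[76, 14]):
  L0: [76, 14]
  L1: h(76,14)=(76*31+14)%997=376 -> [376]
  root=376
After append 18 (leaves=[76, 14, 18]):
  L0: [76, 14, 18]
  L1: h(76,14)=(76*31+14)%997=376 h(18,18)=(18*31+18)%997=576 -> [376, 576]
  L2: h(376,576)=(376*31+576)%997=268 -> [268]
  root=268
After append 2 (leaves=[76, 14, 18, 2]):
  L0: [76, 14, 18, 2]
  L1: h(76,14)=(76*31+14)%997=376 h(18,2)=(18*31+2)%997=560 -> [376, 560]
  L2: h(376,560)=(376*31+560)%997=252 -> [252]
  root=252

Answer: 76 376 268 252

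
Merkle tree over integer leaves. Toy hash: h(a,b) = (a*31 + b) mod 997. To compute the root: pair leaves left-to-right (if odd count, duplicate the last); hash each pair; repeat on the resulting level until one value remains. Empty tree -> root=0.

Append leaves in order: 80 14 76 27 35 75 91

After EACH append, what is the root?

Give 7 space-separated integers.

Answer: 80 500 983 934 986 272 30

Derivation:
After append 80 (leaves=[80]):
  L0: [80]
  root=80
After append 14 (leaves=[80, 14]):
  L0: [80, 14]
  L1: h(80,14)=(80*31+14)%997=500 -> [500]
  root=500
After append 76 (leaves=[80, 14, 76]):
  L0: [80, 14, 76]
  L1: h(80,14)=(80*31+14)%997=500 h(76,76)=(76*31+76)%997=438 -> [500, 438]
  L2: h(500,438)=(500*31+438)%997=983 -> [983]
  root=983
After append 27 (leaves=[80, 14, 76, 27]):
  L0: [80, 14, 76, 27]
  L1: h(80,14)=(80*31+14)%997=500 h(76,27)=(76*31+27)%997=389 -> [500, 389]
  L2: h(500,389)=(500*31+389)%997=934 -> [934]
  root=934
After append 35 (leaves=[80, 14, 76, 27, 35]):
  L0: [80, 14, 76, 27, 35]
  L1: h(80,14)=(80*31+14)%997=500 h(76,27)=(76*31+27)%997=389 h(35,35)=(35*31+35)%997=123 -> [500, 389, 123]
  L2: h(500,389)=(500*31+389)%997=934 h(123,123)=(123*31+123)%997=945 -> [934, 945]
  L3: h(934,945)=(934*31+945)%997=986 -> [986]
  root=986
After append 75 (leaves=[80, 14, 76, 27, 35, 75]):
  L0: [80, 14, 76, 27, 35, 75]
  L1: h(80,14)=(80*31+14)%997=500 h(76,27)=(76*31+27)%997=389 h(35,75)=(35*31+75)%997=163 -> [500, 389, 163]
  L2: h(500,389)=(500*31+389)%997=934 h(163,163)=(163*31+163)%997=231 -> [934, 231]
  L3: h(934,231)=(934*31+231)%997=272 -> [272]
  root=272
After append 91 (leaves=[80, 14, 76, 27, 35, 75, 91]):
  L0: [80, 14, 76, 27, 35, 75, 91]
  L1: h(80,14)=(80*31+14)%997=500 h(76,27)=(76*31+27)%997=389 h(35,75)=(35*31+75)%997=163 h(91,91)=(91*31+91)%997=918 -> [500, 389, 163, 918]
  L2: h(500,389)=(500*31+389)%997=934 h(163,918)=(163*31+918)%997=986 -> [934, 986]
  L3: h(934,986)=(934*31+986)%997=30 -> [30]
  root=30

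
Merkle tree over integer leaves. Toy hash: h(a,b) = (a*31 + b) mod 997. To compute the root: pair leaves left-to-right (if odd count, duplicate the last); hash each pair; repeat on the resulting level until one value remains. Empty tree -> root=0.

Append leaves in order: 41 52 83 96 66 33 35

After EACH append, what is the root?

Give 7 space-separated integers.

Answer: 41 326 798 811 4 942 980

Derivation:
After append 41 (leaves=[41]):
  L0: [41]
  root=41
After append 52 (leaves=[41, 52]):
  L0: [41, 52]
  L1: h(41,52)=(41*31+52)%997=326 -> [326]
  root=326
After append 83 (leaves=[41, 52, 83]):
  L0: [41, 52, 83]
  L1: h(41,52)=(41*31+52)%997=326 h(83,83)=(83*31+83)%997=662 -> [326, 662]
  L2: h(326,662)=(326*31+662)%997=798 -> [798]
  root=798
After append 96 (leaves=[41, 52, 83, 96]):
  L0: [41, 52, 83, 96]
  L1: h(41,52)=(41*31+52)%997=326 h(83,96)=(83*31+96)%997=675 -> [326, 675]
  L2: h(326,675)=(326*31+675)%997=811 -> [811]
  root=811
After append 66 (leaves=[41, 52, 83, 96, 66]):
  L0: [41, 52, 83, 96, 66]
  L1: h(41,52)=(41*31+52)%997=326 h(83,96)=(83*31+96)%997=675 h(66,66)=(66*31+66)%997=118 -> [326, 675, 118]
  L2: h(326,675)=(326*31+675)%997=811 h(118,118)=(118*31+118)%997=785 -> [811, 785]
  L3: h(811,785)=(811*31+785)%997=4 -> [4]
  root=4
After append 33 (leaves=[41, 52, 83, 96, 66, 33]):
  L0: [41, 52, 83, 96, 66, 33]
  L1: h(41,52)=(41*31+52)%997=326 h(83,96)=(83*31+96)%997=675 h(66,33)=(66*31+33)%997=85 -> [326, 675, 85]
  L2: h(326,675)=(326*31+675)%997=811 h(85,85)=(85*31+85)%997=726 -> [811, 726]
  L3: h(811,726)=(811*31+726)%997=942 -> [942]
  root=942
After append 35 (leaves=[41, 52, 83, 96, 66, 33, 35]):
  L0: [41, 52, 83, 96, 66, 33, 35]
  L1: h(41,52)=(41*31+52)%997=326 h(83,96)=(83*31+96)%997=675 h(66,33)=(66*31+33)%997=85 h(35,35)=(35*31+35)%997=123 -> [326, 675, 85, 123]
  L2: h(326,675)=(326*31+675)%997=811 h(85,123)=(85*31+123)%997=764 -> [811, 764]
  L3: h(811,764)=(811*31+764)%997=980 -> [980]
  root=980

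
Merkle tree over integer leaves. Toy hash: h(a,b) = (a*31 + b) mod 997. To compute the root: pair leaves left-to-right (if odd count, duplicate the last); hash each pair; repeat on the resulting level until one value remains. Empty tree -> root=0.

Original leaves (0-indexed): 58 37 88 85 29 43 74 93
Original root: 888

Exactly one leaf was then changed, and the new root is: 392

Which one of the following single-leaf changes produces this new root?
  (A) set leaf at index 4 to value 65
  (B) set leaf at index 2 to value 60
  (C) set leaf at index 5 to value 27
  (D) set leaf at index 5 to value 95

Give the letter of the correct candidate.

Answer: C

Derivation:
Original leaves: [58, 37, 88, 85, 29, 43, 74, 93]
Target new root: 392
Try each candidate change and compute the resulting root:
Candidate A: set leaf[4] = 65 -> leaves = [58, 37, 88, 85, 65, 43, 74, 93]
  L0: [58, 37, 88, 85, 65, 43, 74, 93]
  L1: h(58,37)=(58*31+37)%997=838 h(88,85)=(88*31+85)%997=819 h(65,43)=(65*31+43)%997=64 h(74,93)=(74*31+93)%997=393 -> [838, 819, 64, 393]
  L2: h(838,819)=(838*31+819)%997=875 h(64,393)=(64*31+393)%997=383 -> [875, 383]
  L3: h(875,383)=(875*31+383)%997=589 -> [589]
  root = 589 != target 392
Candidate B: set leaf[2] = 60 -> leaves = [58, 37, 60, 85, 29, 43, 74, 93]
  L0: [58, 37, 60, 85, 29, 43, 74, 93]
  L1: h(58,37)=(58*31+37)%997=838 h(60,85)=(60*31+85)%997=948 h(29,43)=(29*31+43)%997=942 h(74,93)=(74*31+93)%997=393 -> [838, 948, 942, 393]
  L2: h(838,948)=(838*31+948)%997=7 h(942,393)=(942*31+393)%997=682 -> [7, 682]
  L3: h(7,682)=(7*31+682)%997=899 -> [899]
  root = 899 != target 392
Candidate C: set leaf[5] = 27 -> leaves = [58, 37, 88, 85, 29, 27, 74, 93]
  L0: [58, 37, 88, 85, 29, 27, 74, 93]
  L1: h(58,37)=(58*31+37)%997=838 h(88,85)=(88*31+85)%997=819 h(29,27)=(29*31+27)%997=926 h(74,93)=(74*31+93)%997=393 -> [838, 819, 926, 393]
  L2: h(838,819)=(838*31+819)%997=875 h(926,393)=(926*31+393)%997=186 -> [875, 186]
  L3: h(875,186)=(875*31+186)%997=392 -> [392]
  root = 392 == target 392  ** MATCH **
Candidate D: set leaf[5] = 95 -> leaves = [58, 37, 88, 85, 29, 95, 74, 93]
  L0: [58, 37, 88, 85, 29, 95, 74, 93]
  L1: h(58,37)=(58*31+37)%997=838 h(88,85)=(88*31+85)%997=819 h(29,95)=(29*31+95)%997=994 h(74,93)=(74*31+93)%997=393 -> [838, 819, 994, 393]
  L2: h(838,819)=(838*31+819)%997=875 h(994,393)=(994*31+393)%997=300 -> [875, 300]
  L3: h(875,300)=(875*31+300)%997=506 -> [506]
  root = 506 != target 392
Candidate C produces the target root.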